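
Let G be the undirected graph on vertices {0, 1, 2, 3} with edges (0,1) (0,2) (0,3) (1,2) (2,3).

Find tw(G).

A width-2 tree decomposition is:
Bags: B1 = {0, 2, 3}  B2 = {0, 1, 2}
Tree: B1–B2
Each bag holds 3 vertices, so the decomposition has width 2, which upper-bounds the treewidth. Conversely, {0, 1, 2} is a clique of size 3, and the vertices of any clique must share a bag in every tree decomposition; so some bag has ≥ 3 vertices and tw(G) ≥ 2. The upper and lower bounds meet at 2, so that is the treewidth.

2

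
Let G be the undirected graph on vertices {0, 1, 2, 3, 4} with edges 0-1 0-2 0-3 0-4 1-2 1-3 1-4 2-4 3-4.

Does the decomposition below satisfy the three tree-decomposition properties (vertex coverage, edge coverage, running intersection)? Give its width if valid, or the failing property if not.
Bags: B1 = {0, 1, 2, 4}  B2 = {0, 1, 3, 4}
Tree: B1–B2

Vertex coverage: the bags together contain {0, 1, 2, 3, 4}, the full vertex set. Edge coverage: each edge of G has both endpoints in at least one bag. Running intersection: for every vertex, the bags containing it form a connected subtree. All three properties hold, so this is a valid tree decomposition of width max|bag| − 1 = 3, and hence tw(G) ≤ 3.

Yes; width 3.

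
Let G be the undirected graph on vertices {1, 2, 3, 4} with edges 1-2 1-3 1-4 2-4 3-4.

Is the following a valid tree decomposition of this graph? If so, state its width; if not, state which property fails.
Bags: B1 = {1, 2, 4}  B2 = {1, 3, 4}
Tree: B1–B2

Yes; width 2.

Every vertex of G appears in some bag (union = {1, 2, 3, 4}); every edge is covered by a bag; and for each vertex v the set of bags containing v is connected in the bag tree. The decomposition is therefore valid. The largest bag has 3 vertices, so the width is 2.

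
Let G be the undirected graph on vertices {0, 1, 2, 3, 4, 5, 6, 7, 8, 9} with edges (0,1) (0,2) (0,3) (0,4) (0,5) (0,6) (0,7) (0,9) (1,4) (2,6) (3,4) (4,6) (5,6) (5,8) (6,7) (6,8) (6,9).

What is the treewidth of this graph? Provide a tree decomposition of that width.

Every bag has size at most 3, so the width is 3 − 1 = 2 and tw(G) ≤ 2. On the other hand G contains the 3-clique {0, 1, 4}. A clique must lie in a single bag of any decomposition, so no decomposition can have width below 2. Combining the bounds, tw(G) = 2.

Treewidth 2.
Bags: B1 = {0, 4, 6}  B2 = {0, 5, 6}  B3 = {0, 3, 4}  B4 = {0, 6, 7}  B5 = {0, 6, 9}  B6 = {0, 1, 4}  B7 = {0, 2, 6}  B8 = {5, 6, 8}
Tree: B1–B2, B1–B3, B1–B4, B4–B5, B1–B6, B4–B7, B2–B8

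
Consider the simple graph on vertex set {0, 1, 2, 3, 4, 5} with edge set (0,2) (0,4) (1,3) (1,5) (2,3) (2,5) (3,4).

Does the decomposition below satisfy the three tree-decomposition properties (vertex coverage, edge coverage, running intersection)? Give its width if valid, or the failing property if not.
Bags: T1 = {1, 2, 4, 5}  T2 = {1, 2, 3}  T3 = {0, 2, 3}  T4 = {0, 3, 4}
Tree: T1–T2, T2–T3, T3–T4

No — bags containing vertex 4 are not connected in the tree.

A tree decomposition must satisfy three properties: every vertex lies in some bag; for every edge, both endpoints lie together in some bag; and for every vertex, the bags containing it form a connected subtree. Here bags containing vertex 4 are not connected in the tree, so the decomposition is invalid.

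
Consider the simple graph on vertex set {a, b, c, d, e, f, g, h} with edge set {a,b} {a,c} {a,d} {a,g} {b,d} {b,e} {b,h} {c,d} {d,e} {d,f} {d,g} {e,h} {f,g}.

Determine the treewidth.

A width-2 tree decomposition is:
Bags: B1 = {a, b, d}  B2 = {b, d, e}  B3 = {a, d, g}  B4 = {b, e, h}  B5 = {a, c, d}  B6 = {d, f, g}
Tree: B1–B2, B1–B3, B2–B4, B3–B5, B3–B6
The largest bag has 3 vertices, giving width 2; this decomposition certifies tw(G) ≤ 2. On the other hand G contains the 3-clique {a, d, g}. A clique must lie in a single bag of any decomposition, so no decomposition can have width below 2. Combining the bounds, tw(G) = 2.

2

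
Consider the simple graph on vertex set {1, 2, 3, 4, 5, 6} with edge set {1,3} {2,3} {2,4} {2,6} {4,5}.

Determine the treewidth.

A width-1 tree decomposition is:
Bags: B1 = {2, 6}  B2 = {2, 4}  B3 = {2, 3}  B4 = {4, 5}  B5 = {1, 3}
Tree: B1–B2, B1–B3, B2–B4, B3–B5
The largest bag has 2 vertices, giving width 1; this decomposition certifies tw(G) ≤ 1. Since G has at least one edge (e.g. 2–6), it is not an edgeless graph, so tw(G) ≥ 1. Combining the bounds, tw(G) = 1.

1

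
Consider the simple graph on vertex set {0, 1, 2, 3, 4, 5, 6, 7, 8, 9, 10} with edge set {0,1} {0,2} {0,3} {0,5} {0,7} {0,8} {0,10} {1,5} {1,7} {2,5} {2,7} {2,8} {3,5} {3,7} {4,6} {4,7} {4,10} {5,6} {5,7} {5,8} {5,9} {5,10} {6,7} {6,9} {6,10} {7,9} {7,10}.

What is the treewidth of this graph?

A width-3 tree decomposition is:
Bags: B1 = {0, 1, 5, 7}  B2 = {0, 2, 5, 7}  B3 = {0, 5, 7, 10}  B4 = {5, 6, 7, 10}  B5 = {4, 6, 7, 10}  B6 = {0, 3, 5, 7}  B7 = {5, 6, 7, 9}  B8 = {0, 2, 5, 8}
Tree: B1–B2, B2–B3, B3–B4, B4–B5, B2–B6, B4–B7, B2–B8
Each bag holds 4 vertices, so the decomposition has width 3, which upper-bounds the treewidth. For the lower bound, the 4 vertices {4, 6, 7, 10} are pairwise adjacent, and any tree decomposition puts a clique entirely inside one bag — forcing width ≥ 3. Hence tw(G) = 3 exactly.

3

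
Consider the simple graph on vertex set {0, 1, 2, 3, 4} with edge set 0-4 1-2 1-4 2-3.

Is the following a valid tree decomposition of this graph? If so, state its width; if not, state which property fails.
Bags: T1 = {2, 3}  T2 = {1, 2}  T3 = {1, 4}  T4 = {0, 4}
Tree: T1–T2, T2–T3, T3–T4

Every vertex of G appears in some bag (union = {0, 1, 2, 3, 4}); every edge is covered by a bag; and for each vertex v the set of bags containing v is connected in the bag tree. The decomposition is therefore valid. The largest bag has 2 vertices, so the width is 1.

Yes; width 1.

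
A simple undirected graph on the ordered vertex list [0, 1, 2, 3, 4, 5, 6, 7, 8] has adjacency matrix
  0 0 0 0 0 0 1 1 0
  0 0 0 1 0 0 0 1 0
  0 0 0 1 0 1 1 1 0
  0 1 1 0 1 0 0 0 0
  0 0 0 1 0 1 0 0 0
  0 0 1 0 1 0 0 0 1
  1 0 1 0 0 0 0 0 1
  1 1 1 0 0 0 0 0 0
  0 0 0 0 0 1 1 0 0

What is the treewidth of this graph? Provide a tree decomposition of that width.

The largest bag has 4 vertices, giving width 3; this decomposition certifies tw(G) ≤ 3. For the lower bound: the 4 vertex sets {0,1,7}, {3}, {2}, {4,5,6,8} are disjoint, each induces a connected subgraph, and every pair is joined by at least one edge of G. Contracting each set to a single vertex therefore yields K_{4} as a minor, and since treewidth is minor-monotone, tw(G) ≥ tw(K_{4}) = 3. Therefore the treewidth is 3.

Treewidth 3.
One such decomposition:
Bags: B1 = {0, 1, 3, 7}  B2 = {0, 2, 3, 7}  B3 = {0, 2, 3, 6}  B4 = {2, 3, 4, 6}  B5 = {2, 4, 5, 6}  B6 = {4, 5, 6, 8}
Tree: B1–B2, B2–B3, B3–B4, B4–B5, B5–B6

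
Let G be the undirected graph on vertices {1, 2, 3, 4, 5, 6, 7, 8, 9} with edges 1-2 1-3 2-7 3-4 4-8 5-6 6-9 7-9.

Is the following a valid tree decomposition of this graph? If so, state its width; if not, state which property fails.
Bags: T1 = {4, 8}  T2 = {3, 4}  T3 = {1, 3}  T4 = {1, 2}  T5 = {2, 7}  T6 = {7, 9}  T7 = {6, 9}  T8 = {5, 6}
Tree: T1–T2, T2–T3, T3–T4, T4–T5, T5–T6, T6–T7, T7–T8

Vertex coverage: the bags together contain {1, 2, 3, 4, 5, 6, 7, 8, 9}, the full vertex set. Edge coverage: each edge of G has both endpoints in at least one bag. Running intersection: for every vertex, the bags containing it form a connected subtree. All three properties hold, so this is a valid tree decomposition of width max|bag| − 1 = 1, and hence tw(G) ≤ 1.

Yes; width 1.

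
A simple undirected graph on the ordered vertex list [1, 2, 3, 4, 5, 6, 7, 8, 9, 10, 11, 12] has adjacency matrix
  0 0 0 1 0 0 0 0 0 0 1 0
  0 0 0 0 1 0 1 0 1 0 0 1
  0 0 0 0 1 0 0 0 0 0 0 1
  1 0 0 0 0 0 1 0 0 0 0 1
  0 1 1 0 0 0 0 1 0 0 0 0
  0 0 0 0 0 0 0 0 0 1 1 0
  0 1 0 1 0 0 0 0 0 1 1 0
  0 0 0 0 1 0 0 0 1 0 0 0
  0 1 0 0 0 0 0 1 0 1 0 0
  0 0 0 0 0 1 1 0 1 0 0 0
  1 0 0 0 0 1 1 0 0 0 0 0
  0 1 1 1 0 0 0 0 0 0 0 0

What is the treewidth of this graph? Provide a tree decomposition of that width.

The largest bag has 4 vertices, giving width 3; this decomposition certifies tw(G) ≤ 3. For the lower bound: the 4 vertex sets {3,5,8}, {12}, {2}, {4,7,9,10} are disjoint, each induces a connected subgraph, and every pair is joined by at least one edge of G. Contracting each set to a single vertex therefore yields K_{4} as a minor, and since treewidth is minor-monotone, tw(G) ≥ tw(K_{4}) = 3. Therefore the treewidth is 3.

Treewidth 3.
Bags: B1 = {3, 5, 8, 12}  B2 = {2, 5, 8, 12}  B3 = {2, 8, 9, 12}  B4 = {2, 4, 9, 12}  B5 = {2, 4, 7, 9}  B6 = {4, 7, 9, 10}  B7 = {1, 4, 7, 10}  B8 = {1, 7, 10, 11}  B9 = {1, 6, 10, 11}
Tree: B1–B2, B2–B3, B3–B4, B4–B5, B5–B6, B6–B7, B7–B8, B8–B9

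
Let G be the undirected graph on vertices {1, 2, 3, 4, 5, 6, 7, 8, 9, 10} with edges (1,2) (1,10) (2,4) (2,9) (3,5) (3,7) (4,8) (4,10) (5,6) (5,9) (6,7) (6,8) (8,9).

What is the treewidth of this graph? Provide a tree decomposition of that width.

Treewidth 2.
One such decomposition:
Bags: B1 = {3, 5, 7}  B2 = {5, 6, 7}  B3 = {5, 6, 9}  B4 = {6, 8, 9}  B5 = {2, 8, 9}  B6 = {2, 4, 8}  B7 = {1, 2, 4}  B8 = {1, 4, 10}
Tree: B1–B2, B2–B3, B3–B4, B4–B5, B5–B6, B6–B7, B7–B8

Each bag holds 3 vertices, so the decomposition has width 2, which upper-bounds the treewidth. For the lower bound, G contains the cycle 3–7–6–5–3, so G is not a forest; only forests have treewidth ≤ 1, hence tw(G) ≥ 2. Hence tw(G) = 2 exactly.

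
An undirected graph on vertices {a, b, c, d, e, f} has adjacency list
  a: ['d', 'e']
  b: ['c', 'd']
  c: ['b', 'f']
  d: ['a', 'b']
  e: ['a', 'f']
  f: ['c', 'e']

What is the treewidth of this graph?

A width-2 tree decomposition is:
Bags: B1 = {a, b, d}  B2 = {a, b, e}  B3 = {b, e, f}  B4 = {b, c, f}
Tree: B1–B2, B2–B3, B3–B4
Every bag has size at most 3, so the width is 3 − 1 = 2 and tw(G) ≤ 2. Since b–d–a–e–f–c–b is a cycle in G, G is not acyclic. Forests are exactly the graphs of treewidth ≤ 1, so tw(G) ≥ 2. The upper and lower bounds meet at 2, so that is the treewidth.

2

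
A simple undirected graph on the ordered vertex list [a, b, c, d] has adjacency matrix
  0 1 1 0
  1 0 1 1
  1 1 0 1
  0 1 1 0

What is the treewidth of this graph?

A width-2 tree decomposition is:
Bags: B1 = {a, b, c}  B2 = {b, c, d}
Tree: B1–B2
Every bag has size at most 3, so the width is 3 − 1 = 2 and tw(G) ≤ 2. For the lower bound, the 3 vertices {b, c, d} are pairwise adjacent, and any tree decomposition puts a clique entirely inside one bag — forcing width ≥ 2. Combining the bounds, tw(G) = 2.

2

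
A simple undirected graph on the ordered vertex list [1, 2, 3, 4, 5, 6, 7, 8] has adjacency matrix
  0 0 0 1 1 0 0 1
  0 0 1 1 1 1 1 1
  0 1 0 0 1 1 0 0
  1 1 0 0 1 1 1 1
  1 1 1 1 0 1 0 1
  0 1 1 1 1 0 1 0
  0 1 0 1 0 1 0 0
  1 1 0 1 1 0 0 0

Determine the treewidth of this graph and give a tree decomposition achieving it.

Treewidth 3.
Bags: B1 = {2, 4, 6, 7}  B2 = {2, 4, 5, 6}  B3 = {2, 4, 5, 8}  B4 = {2, 3, 5, 6}  B5 = {1, 4, 5, 8}
Tree: B1–B2, B2–B3, B2–B4, B3–B5

Each bag holds 4 vertices, so the decomposition has width 3, which upper-bounds the treewidth. On the other hand G contains the 4-clique {1, 4, 5, 8}. A clique must lie in a single bag of any decomposition, so no decomposition can have width below 3. Combining the bounds, tw(G) = 3.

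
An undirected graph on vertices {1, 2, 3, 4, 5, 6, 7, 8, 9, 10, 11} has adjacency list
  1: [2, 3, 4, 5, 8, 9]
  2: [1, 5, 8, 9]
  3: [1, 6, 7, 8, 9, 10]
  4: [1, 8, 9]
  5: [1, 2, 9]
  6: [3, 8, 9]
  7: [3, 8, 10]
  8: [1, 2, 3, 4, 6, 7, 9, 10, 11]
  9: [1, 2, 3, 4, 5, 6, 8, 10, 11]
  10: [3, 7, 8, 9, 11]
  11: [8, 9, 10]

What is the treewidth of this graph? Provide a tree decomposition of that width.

Every bag has size at most 4, so the width is 4 − 1 = 3 and tw(G) ≤ 3. On the other hand G contains the 4-clique {1, 2, 8, 9}. A clique must lie in a single bag of any decomposition, so no decomposition can have width below 3. Combining the bounds, tw(G) = 3.

Treewidth 3.
Bags: B1 = {3, 6, 8, 9}  B2 = {1, 3, 8, 9}  B3 = {3, 8, 9, 10}  B4 = {1, 4, 8, 9}  B5 = {1, 2, 8, 9}  B6 = {1, 2, 5, 9}  B7 = {8, 9, 10, 11}  B8 = {3, 7, 8, 10}
Tree: B1–B2, B1–B3, B2–B4, B4–B5, B5–B6, B3–B7, B3–B8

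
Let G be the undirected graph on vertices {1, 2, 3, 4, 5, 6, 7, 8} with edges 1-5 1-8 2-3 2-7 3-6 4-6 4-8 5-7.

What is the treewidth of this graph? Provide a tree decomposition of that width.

Each bag holds 3 vertices, so the decomposition has width 2, which upper-bounds the treewidth. Since 8–1–5–7–2–3–6–4–8 is a cycle in G, G is not acyclic. Forests are exactly the graphs of treewidth ≤ 1, so tw(G) ≥ 2. Therefore the treewidth is 2.

Treewidth 2.
One optimal decomposition is:
Bags: B1 = {1, 5, 8}  B2 = {5, 7, 8}  B3 = {2, 7, 8}  B4 = {2, 3, 8}  B5 = {3, 6, 8}  B6 = {4, 6, 8}
Tree: B1–B2, B2–B3, B3–B4, B4–B5, B5–B6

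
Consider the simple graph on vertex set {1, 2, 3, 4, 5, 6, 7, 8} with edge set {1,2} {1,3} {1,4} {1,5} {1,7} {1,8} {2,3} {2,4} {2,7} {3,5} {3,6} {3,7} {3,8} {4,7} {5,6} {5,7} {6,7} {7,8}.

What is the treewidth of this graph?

A width-3 tree decomposition is:
Bags: B1 = {1, 2, 4, 7}  B2 = {1, 2, 3, 7}  B3 = {1, 3, 5, 7}  B4 = {3, 5, 6, 7}  B5 = {1, 3, 7, 8}
Tree: B1–B2, B2–B3, B3–B4, B2–B5
Each bag holds 4 vertices, so the decomposition has width 3, which upper-bounds the treewidth. On the other hand G contains the 4-clique {1, 3, 7, 8}. A clique must lie in a single bag of any decomposition, so no decomposition can have width below 3. Hence tw(G) = 3 exactly.

3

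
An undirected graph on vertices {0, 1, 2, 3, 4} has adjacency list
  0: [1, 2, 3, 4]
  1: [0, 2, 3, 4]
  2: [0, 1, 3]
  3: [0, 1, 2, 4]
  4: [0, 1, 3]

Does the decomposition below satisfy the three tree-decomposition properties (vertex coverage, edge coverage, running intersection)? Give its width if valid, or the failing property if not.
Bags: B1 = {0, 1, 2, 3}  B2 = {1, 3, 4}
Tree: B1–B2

A tree decomposition must satisfy three properties: every vertex lies in some bag; for every edge, both endpoints lie together in some bag; and for every vertex, the bags containing it form a connected subtree. Here edge (0,4) lies in no bag, so the decomposition is invalid.

No — edge (0,4) lies in no bag.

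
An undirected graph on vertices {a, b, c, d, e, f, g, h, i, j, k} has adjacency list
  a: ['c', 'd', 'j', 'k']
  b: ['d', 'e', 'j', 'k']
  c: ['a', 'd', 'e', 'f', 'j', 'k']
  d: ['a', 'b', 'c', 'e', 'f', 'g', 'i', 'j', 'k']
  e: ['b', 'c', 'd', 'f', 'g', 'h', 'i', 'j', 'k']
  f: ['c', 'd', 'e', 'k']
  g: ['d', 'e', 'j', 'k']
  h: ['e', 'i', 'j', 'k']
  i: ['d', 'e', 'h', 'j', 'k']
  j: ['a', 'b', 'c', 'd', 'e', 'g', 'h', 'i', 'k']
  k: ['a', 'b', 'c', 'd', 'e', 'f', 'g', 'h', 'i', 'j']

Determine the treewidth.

A width-4 tree decomposition is:
Bags: B1 = {c, d, e, j, k}  B2 = {d, e, i, j, k}  B3 = {a, c, d, j, k}  B4 = {c, d, e, f, k}  B5 = {d, e, g, j, k}  B6 = {e, h, i, j, k}  B7 = {b, d, e, j, k}
Tree: B1–B2, B1–B3, B1–B4, B2–B5, B2–B6, B1–B7
Every bag has size at most 5, so the width is 5 − 1 = 4 and tw(G) ≤ 4. For the lower bound, the 5 vertices {d, e, g, j, k} are pairwise adjacent, and any tree decomposition puts a clique entirely inside one bag — forcing width ≥ 4. Therefore the treewidth is 4.

4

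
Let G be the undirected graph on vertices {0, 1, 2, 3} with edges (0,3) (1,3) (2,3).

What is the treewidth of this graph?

1

A width-1 tree decomposition is:
Bags: B1 = {2, 3}  B2 = {0, 3}  B3 = {1, 3}
Tree: B1–B2, B1–B3
The largest bag has 2 vertices, giving width 1; this decomposition certifies tw(G) ≤ 1. G has an edge, so its treewidth is at least 1. Hence tw(G) = 1 exactly.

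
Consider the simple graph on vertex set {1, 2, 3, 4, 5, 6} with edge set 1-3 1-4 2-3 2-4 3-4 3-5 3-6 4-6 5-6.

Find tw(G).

2

A width-2 tree decomposition is:
Bags: B1 = {1, 3, 4}  B2 = {2, 3, 4}  B3 = {3, 4, 6}  B4 = {3, 5, 6}
Tree: B1–B2, B2–B3, B3–B4
The largest bag has 3 vertices, giving width 2; this decomposition certifies tw(G) ≤ 2. For the lower bound, the 3 vertices {1, 3, 4} are pairwise adjacent, and any tree decomposition puts a clique entirely inside one bag — forcing width ≥ 2. The upper and lower bounds meet at 2, so that is the treewidth.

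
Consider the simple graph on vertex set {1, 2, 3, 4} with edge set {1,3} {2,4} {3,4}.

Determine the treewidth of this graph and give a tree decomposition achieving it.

Treewidth 1.
One optimal decomposition is:
Bags: B1 = {1, 3}  B2 = {3, 4}  B3 = {2, 4}
Tree: B1–B2, B2–B3

Each bag holds 2 vertices, so the decomposition has width 1, which upper-bounds the treewidth. Since G has at least one edge (e.g. 3–1), it is not an edgeless graph, so tw(G) ≥ 1. Hence tw(G) = 1 exactly.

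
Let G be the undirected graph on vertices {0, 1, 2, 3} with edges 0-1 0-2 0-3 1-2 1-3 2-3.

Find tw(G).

3

A width-3 tree decomposition is:
Bags: B1 = {0, 1, 2, 3}
Tree: (single bag)
With just one bag of size 4, the width is 4 − 1 = 3, so tw(G) ≤ 3. For the lower bound, the 4 vertices {0, 1, 2, 3} are pairwise adjacent, and any tree decomposition puts a clique entirely inside one bag — forcing width ≥ 3. Hence tw(G) = 3 exactly.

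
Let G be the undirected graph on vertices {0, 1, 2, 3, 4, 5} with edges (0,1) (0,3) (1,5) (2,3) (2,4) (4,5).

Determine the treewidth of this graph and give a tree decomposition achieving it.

Treewidth 2.
One such decomposition:
Bags: B1 = {0, 1, 5}  B2 = {0, 4, 5}  B3 = {0, 2, 4}  B4 = {0, 2, 3}
Tree: B1–B2, B2–B3, B3–B4

Every bag has size at most 3, so the width is 3 − 1 = 2 and tw(G) ≤ 2. The edges 0–1–5–4–2–3–0 form a cycle, so G is not a tree and its treewidth is at least 2. Hence tw(G) = 2 exactly.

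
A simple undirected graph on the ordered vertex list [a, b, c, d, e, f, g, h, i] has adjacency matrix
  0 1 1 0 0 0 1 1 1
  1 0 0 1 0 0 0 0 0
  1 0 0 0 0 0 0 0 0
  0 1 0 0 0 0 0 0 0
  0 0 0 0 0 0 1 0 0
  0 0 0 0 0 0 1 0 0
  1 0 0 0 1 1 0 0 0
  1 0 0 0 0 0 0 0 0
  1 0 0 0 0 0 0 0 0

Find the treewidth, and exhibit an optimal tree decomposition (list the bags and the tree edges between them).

Every bag has size at most 2, so the width is 2 − 1 = 1 and tw(G) ≤ 1. Since G has at least one edge (e.g. a–b), it is not an edgeless graph, so tw(G) ≥ 1. Therefore the treewidth is 1.

Treewidth 1.
One such decomposition:
Bags: B1 = {a, b}  B2 = {a, i}  B3 = {a, g}  B4 = {f, g}  B5 = {a, h}  B6 = {b, d}  B7 = {e, g}  B8 = {a, c}
Tree: B1–B2, B2–B3, B3–B4, B2–B5, B1–B6, B4–B7, B5–B8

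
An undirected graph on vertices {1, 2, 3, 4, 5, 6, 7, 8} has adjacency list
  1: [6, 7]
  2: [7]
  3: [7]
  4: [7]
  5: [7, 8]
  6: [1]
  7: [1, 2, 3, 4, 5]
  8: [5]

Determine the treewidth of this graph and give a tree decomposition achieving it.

Every bag has size at most 2, so the width is 2 − 1 = 1 and tw(G) ≤ 1. G has an edge, so its treewidth is at least 1. Combining the bounds, tw(G) = 1.

Treewidth 1.
Bags: B1 = {5, 7}  B2 = {1, 7}  B3 = {4, 7}  B4 = {2, 7}  B5 = {3, 7}  B6 = {1, 6}  B7 = {5, 8}
Tree: B1–B2, B2–B3, B3–B4, B4–B5, B2–B6, B1–B7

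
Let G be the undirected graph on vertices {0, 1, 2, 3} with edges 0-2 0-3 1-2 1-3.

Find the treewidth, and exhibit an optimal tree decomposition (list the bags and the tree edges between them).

The largest bag has 3 vertices, giving width 2; this decomposition certifies tw(G) ≤ 2. The edges 0–2–1–3–0 form a cycle, so G is not a tree and its treewidth is at least 2. Hence tw(G) = 2 exactly.

Treewidth 2.
One optimal decomposition is:
Bags: B1 = {0, 1, 2}  B2 = {0, 1, 3}
Tree: B1–B2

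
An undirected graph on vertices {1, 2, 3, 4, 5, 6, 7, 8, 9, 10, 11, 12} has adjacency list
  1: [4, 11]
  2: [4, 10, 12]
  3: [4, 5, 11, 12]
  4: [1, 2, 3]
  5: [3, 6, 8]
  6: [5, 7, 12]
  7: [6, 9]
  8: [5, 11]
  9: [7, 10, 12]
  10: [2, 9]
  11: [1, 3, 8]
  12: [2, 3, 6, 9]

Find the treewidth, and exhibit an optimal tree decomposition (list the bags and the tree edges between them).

Each bag holds 4 vertices, so the decomposition has width 3, which upper-bounds the treewidth. For the lower bound: the 4 vertex sets {1,8,11}, {4}, {3}, {2,5,6,12} are disjoint, each induces a connected subgraph, and every pair is joined by at least one edge of G. Contracting each set to a single vertex therefore yields K_{4} as a minor, and since treewidth is minor-monotone, tw(G) ≥ tw(K_{4}) = 3. Hence tw(G) = 3 exactly.

Treewidth 3.
One such decomposition:
Bags: B1 = {1, 4, 8, 11}  B2 = {3, 4, 8, 11}  B3 = {3, 4, 5, 8}  B4 = {2, 3, 4, 5}  B5 = {2, 3, 5, 12}  B6 = {2, 5, 6, 12}  B7 = {2, 6, 10, 12}  B8 = {6, 9, 10, 12}  B9 = {6, 7, 9, 10}
Tree: B1–B2, B2–B3, B3–B4, B4–B5, B5–B6, B6–B7, B7–B8, B8–B9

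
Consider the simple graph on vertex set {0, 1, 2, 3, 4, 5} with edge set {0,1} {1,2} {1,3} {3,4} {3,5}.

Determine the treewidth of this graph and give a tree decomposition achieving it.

Treewidth 1.
One optimal decomposition is:
Bags: B1 = {3, 4}  B2 = {3, 5}  B3 = {1, 3}  B4 = {1, 2}  B5 = {0, 1}
Tree: B1–B2, B1–B3, B3–B4, B3–B5

The largest bag has 2 vertices, giving width 1; this decomposition certifies tw(G) ≤ 1. G has an edge, so its treewidth is at least 1. Therefore the treewidth is 1.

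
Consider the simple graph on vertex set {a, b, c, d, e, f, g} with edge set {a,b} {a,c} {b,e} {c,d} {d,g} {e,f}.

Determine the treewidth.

A width-1 tree decomposition is:
Bags: B1 = {d, g}  B2 = {c, d}  B3 = {a, c}  B4 = {a, b}  B5 = {b, e}  B6 = {e, f}
Tree: B1–B2, B2–B3, B3–B4, B4–B5, B5–B6
The largest bag has 2 vertices, giving width 1; this decomposition certifies tw(G) ≤ 1. Since G has at least one edge (e.g. g–d), it is not an edgeless graph, so tw(G) ≥ 1. Hence tw(G) = 1 exactly.

1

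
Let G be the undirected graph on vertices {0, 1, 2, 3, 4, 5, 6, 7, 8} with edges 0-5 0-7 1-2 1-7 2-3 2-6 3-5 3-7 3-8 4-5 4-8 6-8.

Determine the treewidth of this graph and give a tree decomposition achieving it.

Treewidth 3.
One such decomposition:
Bags: B1 = {4, 5, 6, 8}  B2 = {3, 5, 6, 8}  B3 = {2, 3, 5, 6}  B4 = {0, 2, 3, 5}  B5 = {0, 2, 3, 7}  B6 = {0, 1, 2, 7}
Tree: B1–B2, B2–B3, B3–B4, B4–B5, B5–B6

The largest bag has 4 vertices, giving width 3; this decomposition certifies tw(G) ≤ 3. For the lower bound: the 4 vertex sets {4,6,8}, {5}, {3}, {0,1,2,7} are disjoint, each induces a connected subgraph, and every pair is joined by at least one edge of G. Contracting each set to a single vertex therefore yields K_{4} as a minor, and since treewidth is minor-monotone, tw(G) ≥ tw(K_{4}) = 3. Combining the bounds, tw(G) = 3.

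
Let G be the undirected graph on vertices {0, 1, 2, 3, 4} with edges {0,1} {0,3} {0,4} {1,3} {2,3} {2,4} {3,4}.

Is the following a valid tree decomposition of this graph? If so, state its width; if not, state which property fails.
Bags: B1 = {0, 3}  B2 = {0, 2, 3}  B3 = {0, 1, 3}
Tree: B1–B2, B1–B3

A tree decomposition must satisfy three properties: every vertex lies in some bag; for every edge, both endpoints lie together in some bag; and for every vertex, the bags containing it form a connected subtree. Here vertex 4 appears in no bag, so the decomposition is invalid.

No — vertex 4 appears in no bag.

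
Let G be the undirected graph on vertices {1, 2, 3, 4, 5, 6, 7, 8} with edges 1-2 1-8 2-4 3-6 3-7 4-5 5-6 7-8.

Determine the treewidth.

2

A width-2 tree decomposition is:
Bags: B1 = {1, 7, 8}  B2 = {1, 3, 7}  B3 = {1, 3, 6}  B4 = {1, 5, 6}  B5 = {1, 4, 5}  B6 = {1, 2, 4}
Tree: B1–B2, B2–B3, B3–B4, B4–B5, B5–B6
Each bag holds 3 vertices, so the decomposition has width 2, which upper-bounds the treewidth. Since 1–8–7–3–6–5–4–2–1 is a cycle in G, G is not acyclic. Forests are exactly the graphs of treewidth ≤ 1, so tw(G) ≥ 2. Hence tw(G) = 2 exactly.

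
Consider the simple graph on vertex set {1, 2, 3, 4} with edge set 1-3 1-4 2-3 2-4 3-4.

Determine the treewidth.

2

A width-2 tree decomposition is:
Bags: B1 = {1, 3, 4}  B2 = {2, 3, 4}
Tree: B1–B2
Each bag holds 3 vertices, so the decomposition has width 2, which upper-bounds the treewidth. On the other hand G contains the 3-clique {1, 3, 4}. A clique must lie in a single bag of any decomposition, so no decomposition can have width below 2. Combining the bounds, tw(G) = 2.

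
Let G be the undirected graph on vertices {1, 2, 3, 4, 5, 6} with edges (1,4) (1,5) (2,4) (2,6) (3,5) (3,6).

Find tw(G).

A width-2 tree decomposition is:
Bags: B1 = {1, 3, 5}  B2 = {1, 3, 4}  B3 = {2, 3, 4}  B4 = {2, 3, 6}
Tree: B1–B2, B2–B3, B3–B4
The largest bag has 3 vertices, giving width 2; this decomposition certifies tw(G) ≤ 2. For the lower bound, G contains the cycle 3–5–1–4–2–6–3, so G is not a forest; only forests have treewidth ≤ 1, hence tw(G) ≥ 2. The upper and lower bounds meet at 2, so that is the treewidth.

2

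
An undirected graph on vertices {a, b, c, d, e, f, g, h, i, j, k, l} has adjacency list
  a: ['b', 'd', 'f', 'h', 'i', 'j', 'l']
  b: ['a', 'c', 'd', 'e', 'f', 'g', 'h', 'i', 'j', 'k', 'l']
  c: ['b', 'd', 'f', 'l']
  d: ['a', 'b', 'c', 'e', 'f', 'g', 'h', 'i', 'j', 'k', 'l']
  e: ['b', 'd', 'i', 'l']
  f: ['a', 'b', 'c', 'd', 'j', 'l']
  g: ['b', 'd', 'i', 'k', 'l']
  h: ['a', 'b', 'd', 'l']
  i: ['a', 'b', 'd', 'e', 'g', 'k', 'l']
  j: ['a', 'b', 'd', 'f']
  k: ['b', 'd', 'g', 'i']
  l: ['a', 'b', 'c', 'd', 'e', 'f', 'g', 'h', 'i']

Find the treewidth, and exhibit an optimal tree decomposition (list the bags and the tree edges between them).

Each bag holds 5 vertices, so the decomposition has width 4, which upper-bounds the treewidth. For the lower bound, the 5 vertices {a, b, d, f, j} are pairwise adjacent, and any tree decomposition puts a clique entirely inside one bag — forcing width ≥ 4. Combining the bounds, tw(G) = 4.

Treewidth 4.
Bags: B1 = {a, b, d, i, l}  B2 = {b, d, g, i, l}  B3 = {a, b, d, h, l}  B4 = {a, b, d, f, l}  B5 = {a, b, d, f, j}  B6 = {b, c, d, f, l}  B7 = {b, d, e, i, l}  B8 = {b, d, g, i, k}
Tree: B1–B2, B1–B3, B3–B4, B4–B5, B4–B6, B1–B7, B2–B8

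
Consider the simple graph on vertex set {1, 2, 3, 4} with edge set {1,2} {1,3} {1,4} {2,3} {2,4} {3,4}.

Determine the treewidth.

3

A width-3 tree decomposition is:
Bags: B1 = {1, 2, 3, 4}
Tree: (single bag)
With just one bag of size 4, the width is 4 − 1 = 3, so tw(G) ≤ 3. Conversely, {1, 2, 3, 4} is a clique of size 4, and the vertices of any clique must share a bag in every tree decomposition; so some bag has ≥ 4 vertices and tw(G) ≥ 3. Combining the bounds, tw(G) = 3.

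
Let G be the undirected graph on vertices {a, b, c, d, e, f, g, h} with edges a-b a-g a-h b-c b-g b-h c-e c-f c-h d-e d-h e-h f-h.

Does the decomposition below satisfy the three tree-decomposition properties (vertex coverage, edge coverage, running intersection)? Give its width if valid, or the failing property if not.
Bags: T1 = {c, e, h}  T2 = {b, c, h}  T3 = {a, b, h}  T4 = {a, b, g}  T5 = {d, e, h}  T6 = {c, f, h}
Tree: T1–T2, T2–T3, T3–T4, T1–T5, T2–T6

Yes; width 2.

Vertex coverage: the bags together contain {a, b, c, d, e, f, g, h}, the full vertex set. Edge coverage: each edge of G has both endpoints in at least one bag. Running intersection: for every vertex, the bags containing it form a connected subtree. All three properties hold, so this is a valid tree decomposition of width max|bag| − 1 = 2, and hence tw(G) ≤ 2.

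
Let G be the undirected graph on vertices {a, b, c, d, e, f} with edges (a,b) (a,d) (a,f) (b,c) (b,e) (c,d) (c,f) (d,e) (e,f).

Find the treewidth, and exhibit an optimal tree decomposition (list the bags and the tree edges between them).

The largest bag has 4 vertices, giving width 3; this decomposition certifies tw(G) ≤ 3. For the lower bound: the 4 vertex sets {a,b}, {c,f}, {d}, {e} are disjoint, each induces a connected subgraph, and every pair is joined by at least one edge of G. Contracting each set to a single vertex therefore yields K_{4} as a minor, and since treewidth is minor-monotone, tw(G) ≥ tw(K_{4}) = 3. The upper and lower bounds meet at 3, so that is the treewidth.

Treewidth 3.
One such decomposition:
Bags: B1 = {a, b, d, f}  B2 = {b, c, d, f}  B3 = {b, d, e, f}
Tree: B1–B2, B2–B3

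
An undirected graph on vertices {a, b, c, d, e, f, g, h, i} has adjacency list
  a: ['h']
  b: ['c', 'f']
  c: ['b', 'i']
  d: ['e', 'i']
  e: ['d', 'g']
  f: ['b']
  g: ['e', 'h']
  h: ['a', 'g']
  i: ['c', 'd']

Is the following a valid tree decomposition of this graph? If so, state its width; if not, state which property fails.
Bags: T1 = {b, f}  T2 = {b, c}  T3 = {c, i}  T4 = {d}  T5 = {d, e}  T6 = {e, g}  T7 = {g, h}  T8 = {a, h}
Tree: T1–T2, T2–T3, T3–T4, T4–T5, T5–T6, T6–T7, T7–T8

A tree decomposition must satisfy three properties: every vertex lies in some bag; for every edge, both endpoints lie together in some bag; and for every vertex, the bags containing it form a connected subtree. Here edge (i,d) lies in no bag, so the decomposition is invalid.

No — edge (i,d) lies in no bag.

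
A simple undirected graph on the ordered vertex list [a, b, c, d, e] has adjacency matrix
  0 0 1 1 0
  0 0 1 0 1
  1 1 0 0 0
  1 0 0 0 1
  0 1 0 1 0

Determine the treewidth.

A width-2 tree decomposition is:
Bags: B1 = {a, d, e}  B2 = {a, c, e}  B3 = {b, c, e}
Tree: B1–B2, B2–B3
Every bag has size at most 3, so the width is 3 − 1 = 2 and tw(G) ≤ 2. Since e–d–a–c–b–e is a cycle in G, G is not acyclic. Forests are exactly the graphs of treewidth ≤ 1, so tw(G) ≥ 2. Therefore the treewidth is 2.

2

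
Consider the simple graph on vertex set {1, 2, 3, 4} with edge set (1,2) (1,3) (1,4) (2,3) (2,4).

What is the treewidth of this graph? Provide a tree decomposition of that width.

Each bag holds 3 vertices, so the decomposition has width 2, which upper-bounds the treewidth. On the other hand G contains the 3-clique {1, 2, 3}. A clique must lie in a single bag of any decomposition, so no decomposition can have width below 2. The upper and lower bounds meet at 2, so that is the treewidth.

Treewidth 2.
One such decomposition:
Bags: B1 = {1, 2, 4}  B2 = {1, 2, 3}
Tree: B1–B2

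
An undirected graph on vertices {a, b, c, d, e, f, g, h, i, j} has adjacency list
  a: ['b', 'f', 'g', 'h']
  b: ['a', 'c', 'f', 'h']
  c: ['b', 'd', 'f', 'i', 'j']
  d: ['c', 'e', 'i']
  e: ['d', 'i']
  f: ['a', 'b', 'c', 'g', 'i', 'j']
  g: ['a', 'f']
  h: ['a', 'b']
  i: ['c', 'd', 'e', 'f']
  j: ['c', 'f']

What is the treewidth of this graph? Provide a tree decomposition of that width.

Every bag has size at most 3, so the width is 3 − 1 = 2 and tw(G) ≤ 2. Conversely, {d, e, i} is a clique of size 3, and the vertices of any clique must share a bag in every tree decomposition; so some bag has ≥ 3 vertices and tw(G) ≥ 2. Therefore the treewidth is 2.

Treewidth 2.
Bags: B1 = {c, f, i}  B2 = {b, c, f}  B3 = {c, f, j}  B4 = {c, d, i}  B5 = {a, b, f}  B6 = {a, f, g}  B7 = {a, b, h}  B8 = {d, e, i}
Tree: B1–B2, B1–B3, B1–B4, B2–B5, B5–B6, B5–B7, B4–B8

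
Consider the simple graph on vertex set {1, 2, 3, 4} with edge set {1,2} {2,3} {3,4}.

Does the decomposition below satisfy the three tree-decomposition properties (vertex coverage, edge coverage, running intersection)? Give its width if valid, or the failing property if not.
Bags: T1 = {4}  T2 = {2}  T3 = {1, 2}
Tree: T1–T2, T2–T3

No — vertex 3 appears in no bag.

A tree decomposition must satisfy three properties: every vertex lies in some bag; for every edge, both endpoints lie together in some bag; and for every vertex, the bags containing it form a connected subtree. Here vertex 3 appears in no bag, so the decomposition is invalid.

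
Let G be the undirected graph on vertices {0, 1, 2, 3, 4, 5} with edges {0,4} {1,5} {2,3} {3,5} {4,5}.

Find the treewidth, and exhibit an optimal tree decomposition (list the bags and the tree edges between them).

Treewidth 1.
Bags: B1 = {3, 5}  B2 = {4, 5}  B3 = {0, 4}  B4 = {2, 3}  B5 = {1, 5}
Tree: B1–B2, B2–B3, B1–B4, B2–B5

The largest bag has 2 vertices, giving width 1; this decomposition certifies tw(G) ≤ 1. Since G has at least one edge (e.g. 5–3), it is not an edgeless graph, so tw(G) ≥ 1. The upper and lower bounds meet at 1, so that is the treewidth.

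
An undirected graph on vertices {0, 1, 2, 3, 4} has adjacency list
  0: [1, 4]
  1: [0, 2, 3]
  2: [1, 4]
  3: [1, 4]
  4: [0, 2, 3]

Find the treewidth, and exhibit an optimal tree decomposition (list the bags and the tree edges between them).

Treewidth 2.
One optimal decomposition is:
Bags: B1 = {1, 2, 4}  B2 = {0, 1, 4}  B3 = {1, 3, 4}
Tree: B1–B2, B2–B3

Each bag holds 3 vertices, so the decomposition has width 2, which upper-bounds the treewidth. For the lower bound, G contains the cycle 4–2–1–0–4, so G is not a forest; only forests have treewidth ≤ 1, hence tw(G) ≥ 2. Hence tw(G) = 2 exactly.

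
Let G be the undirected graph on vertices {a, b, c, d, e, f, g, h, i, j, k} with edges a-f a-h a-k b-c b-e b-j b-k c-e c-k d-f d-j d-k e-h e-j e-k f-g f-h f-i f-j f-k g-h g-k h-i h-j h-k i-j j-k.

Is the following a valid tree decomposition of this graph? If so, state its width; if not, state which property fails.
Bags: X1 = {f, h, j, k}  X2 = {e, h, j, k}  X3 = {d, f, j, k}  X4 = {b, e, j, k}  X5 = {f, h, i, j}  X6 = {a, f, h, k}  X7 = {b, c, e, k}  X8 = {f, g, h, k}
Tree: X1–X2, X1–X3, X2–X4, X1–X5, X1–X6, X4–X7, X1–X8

Yes; width 3.

Checking the three conditions: (i) the bags cover all of {a, b, c, d, e, f, g, h, i, j, k}; (ii) for each edge, some bag contains both endpoints; (iii) the bags containing any fixed vertex form a subtree. All hold, so the decomposition is valid with width 4 − 1 = 3.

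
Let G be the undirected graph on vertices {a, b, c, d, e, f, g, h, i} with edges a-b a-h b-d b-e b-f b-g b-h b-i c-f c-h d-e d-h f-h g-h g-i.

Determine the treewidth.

2

A width-2 tree decomposition is:
Bags: B1 = {b, f, h}  B2 = {b, d, h}  B3 = {c, f, h}  B4 = {b, d, e}  B5 = {b, g, h}  B6 = {a, b, h}  B7 = {b, g, i}
Tree: B1–B2, B1–B3, B2–B4, B2–B5, B2–B6, B5–B7
Every bag has size at most 3, so the width is 3 − 1 = 2 and tw(G) ≤ 2. Conversely, {c, f, h} is a clique of size 3, and the vertices of any clique must share a bag in every tree decomposition; so some bag has ≥ 3 vertices and tw(G) ≥ 2. Therefore the treewidth is 2.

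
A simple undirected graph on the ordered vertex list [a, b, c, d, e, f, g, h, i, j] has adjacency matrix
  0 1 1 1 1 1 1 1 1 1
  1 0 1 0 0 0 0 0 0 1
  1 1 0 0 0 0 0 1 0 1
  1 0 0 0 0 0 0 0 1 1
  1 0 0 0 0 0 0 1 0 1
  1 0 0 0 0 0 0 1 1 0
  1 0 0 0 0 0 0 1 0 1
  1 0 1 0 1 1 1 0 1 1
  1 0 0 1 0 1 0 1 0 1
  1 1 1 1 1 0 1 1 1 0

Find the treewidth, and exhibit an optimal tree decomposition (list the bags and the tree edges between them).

The largest bag has 4 vertices, giving width 3; this decomposition certifies tw(G) ≤ 3. For the lower bound, the 4 vertices {a, d, i, j} are pairwise adjacent, and any tree decomposition puts a clique entirely inside one bag — forcing width ≥ 3. Therefore the treewidth is 3.

Treewidth 3.
One optimal decomposition is:
Bags: B1 = {a, c, h, j}  B2 = {a, h, i, j}  B3 = {a, d, i, j}  B4 = {a, f, h, i}  B5 = {a, e, h, j}  B6 = {a, b, c, j}  B7 = {a, g, h, j}
Tree: B1–B2, B2–B3, B2–B4, B2–B5, B1–B6, B2–B7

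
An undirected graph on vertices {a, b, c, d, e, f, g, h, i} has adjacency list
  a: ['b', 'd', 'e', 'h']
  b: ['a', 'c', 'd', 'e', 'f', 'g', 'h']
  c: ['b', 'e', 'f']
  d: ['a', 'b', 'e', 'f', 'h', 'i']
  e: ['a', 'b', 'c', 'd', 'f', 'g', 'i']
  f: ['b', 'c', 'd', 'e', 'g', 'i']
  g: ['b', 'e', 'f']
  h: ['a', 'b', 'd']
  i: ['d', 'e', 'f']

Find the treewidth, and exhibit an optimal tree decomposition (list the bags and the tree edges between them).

The largest bag has 4 vertices, giving width 3; this decomposition certifies tw(G) ≤ 3. On the other hand G contains the 4-clique {a, b, d, e}. A clique must lie in a single bag of any decomposition, so no decomposition can have width below 3. The upper and lower bounds meet at 3, so that is the treewidth.

Treewidth 3.
One such decomposition:
Bags: B1 = {b, d, e, f}  B2 = {d, e, f, i}  B3 = {b, e, f, g}  B4 = {b, c, e, f}  B5 = {a, b, d, e}  B6 = {a, b, d, h}
Tree: B1–B2, B1–B3, B1–B4, B1–B5, B5–B6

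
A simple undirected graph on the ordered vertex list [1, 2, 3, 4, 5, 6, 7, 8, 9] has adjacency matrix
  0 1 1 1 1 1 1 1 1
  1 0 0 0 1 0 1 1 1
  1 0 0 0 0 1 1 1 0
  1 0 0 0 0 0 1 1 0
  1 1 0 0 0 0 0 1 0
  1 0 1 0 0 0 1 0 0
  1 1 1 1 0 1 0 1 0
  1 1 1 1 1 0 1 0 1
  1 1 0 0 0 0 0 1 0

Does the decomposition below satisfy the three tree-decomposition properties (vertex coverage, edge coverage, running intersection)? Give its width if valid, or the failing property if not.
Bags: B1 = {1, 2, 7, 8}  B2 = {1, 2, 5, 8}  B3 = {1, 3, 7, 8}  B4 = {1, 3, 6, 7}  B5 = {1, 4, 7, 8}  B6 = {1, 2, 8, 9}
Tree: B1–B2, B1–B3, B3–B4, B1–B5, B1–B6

Checking the three conditions: (i) the bags cover all of {1, 2, 3, 4, 5, 6, 7, 8, 9}; (ii) for each edge, some bag contains both endpoints; (iii) the bags containing any fixed vertex form a subtree. All hold, so the decomposition is valid with width 4 − 1 = 3.

Yes; width 3.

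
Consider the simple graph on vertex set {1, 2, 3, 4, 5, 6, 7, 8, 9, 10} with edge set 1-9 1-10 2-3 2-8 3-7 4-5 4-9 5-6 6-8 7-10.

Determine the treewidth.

A width-2 tree decomposition is:
Bags: B1 = {2, 3, 8}  B2 = {3, 6, 8}  B3 = {3, 5, 6}  B4 = {3, 4, 5}  B5 = {3, 4, 9}  B6 = {1, 3, 9}  B7 = {1, 3, 10}  B8 = {3, 7, 10}
Tree: B1–B2, B2–B3, B3–B4, B4–B5, B5–B6, B6–B7, B7–B8
Every bag has size at most 3, so the width is 3 − 1 = 2 and tw(G) ≤ 2. Since 3–2–8–6–5–4–9–1–10–7–3 is a cycle in G, G is not acyclic. Forests are exactly the graphs of treewidth ≤ 1, so tw(G) ≥ 2. Hence tw(G) = 2 exactly.

2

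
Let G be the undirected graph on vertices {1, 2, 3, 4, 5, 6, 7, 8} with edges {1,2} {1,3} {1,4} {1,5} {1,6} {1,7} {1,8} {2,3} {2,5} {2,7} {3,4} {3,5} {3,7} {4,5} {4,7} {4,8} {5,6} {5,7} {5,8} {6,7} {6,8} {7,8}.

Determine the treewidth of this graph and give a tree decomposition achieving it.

The largest bag has 5 vertices, giving width 4; this decomposition certifies tw(G) ≤ 4. On the other hand G contains the 5-clique {1, 4, 5, 7, 8}. A clique must lie in a single bag of any decomposition, so no decomposition can have width below 4. Hence tw(G) = 4 exactly.

Treewidth 4.
One such decomposition:
Bags: B1 = {1, 3, 4, 5, 7}  B2 = {1, 4, 5, 7, 8}  B3 = {1, 5, 6, 7, 8}  B4 = {1, 2, 3, 5, 7}
Tree: B1–B2, B2–B3, B1–B4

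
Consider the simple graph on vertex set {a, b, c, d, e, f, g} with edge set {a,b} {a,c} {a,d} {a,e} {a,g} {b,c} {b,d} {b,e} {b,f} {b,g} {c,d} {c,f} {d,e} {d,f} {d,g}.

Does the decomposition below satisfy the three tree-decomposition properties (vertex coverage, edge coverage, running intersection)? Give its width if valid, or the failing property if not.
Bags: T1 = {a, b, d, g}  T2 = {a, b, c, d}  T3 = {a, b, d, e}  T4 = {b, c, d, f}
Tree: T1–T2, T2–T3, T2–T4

Every vertex of G appears in some bag (union = {a, b, c, d, e, f, g}); every edge is covered by a bag; and for each vertex v the set of bags containing v is connected in the bag tree. The decomposition is therefore valid. The largest bag has 4 vertices, so the width is 3.

Yes; width 3.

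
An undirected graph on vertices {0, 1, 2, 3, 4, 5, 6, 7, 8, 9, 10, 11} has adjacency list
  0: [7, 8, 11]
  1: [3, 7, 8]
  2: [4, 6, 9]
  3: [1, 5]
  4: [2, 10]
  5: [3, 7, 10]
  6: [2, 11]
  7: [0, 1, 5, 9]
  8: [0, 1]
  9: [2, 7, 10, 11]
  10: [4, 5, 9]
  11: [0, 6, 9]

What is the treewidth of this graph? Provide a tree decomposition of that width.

Treewidth 3.
One such decomposition:
Bags: B1 = {2, 4, 6, 10}  B2 = {2, 6, 9, 10}  B3 = {6, 9, 10, 11}  B4 = {5, 9, 10, 11}  B5 = {5, 7, 9, 11}  B6 = {0, 5, 7, 11}  B7 = {0, 3, 5, 7}  B8 = {0, 1, 3, 7}  B9 = {0, 1, 3, 8}
Tree: B1–B2, B2–B3, B3–B4, B4–B5, B5–B6, B6–B7, B7–B8, B8–B9

The largest bag has 4 vertices, giving width 3; this decomposition certifies tw(G) ≤ 3. For the lower bound: the 4 vertex sets {2,4,6}, {10}, {9}, {0,5,7,11} are disjoint, each induces a connected subgraph, and every pair is joined by at least one edge of G. Contracting each set to a single vertex therefore yields K_{4} as a minor, and since treewidth is minor-monotone, tw(G) ≥ tw(K_{4}) = 3. Hence tw(G) = 3 exactly.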